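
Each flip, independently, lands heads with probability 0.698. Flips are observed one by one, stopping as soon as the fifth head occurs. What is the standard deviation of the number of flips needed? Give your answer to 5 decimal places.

Y = total flips until the fifth success; negative binomial with r=5, p=0.698.
SD(Y) = √[r(1−p)/p²] = √(3.0993177) = 1.7604879

1.76049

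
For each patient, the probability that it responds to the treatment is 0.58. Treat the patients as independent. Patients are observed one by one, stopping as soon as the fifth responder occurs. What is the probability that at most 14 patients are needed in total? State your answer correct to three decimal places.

0.975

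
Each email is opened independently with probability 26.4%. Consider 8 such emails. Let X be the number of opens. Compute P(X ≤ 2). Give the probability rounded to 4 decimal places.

0.6434

X ~ Binomial(8, 0.264); P(X ≤ 2) = Σ C(8,k) p^k (1−p)^(8−k) over k:
  k=0: C(8,0)·0.264^0·0.736^8 = 0.086104
  k=1: C(8,1)·0.264^1·0.736^7 = 0.247081
  k=2: C(8,2)·0.264^2·0.736^6 = 0.310194
Total = 0.643378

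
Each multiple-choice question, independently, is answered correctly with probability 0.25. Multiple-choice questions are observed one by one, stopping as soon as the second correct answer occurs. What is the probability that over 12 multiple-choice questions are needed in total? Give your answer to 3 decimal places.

Needing more than 12 multiple-choice questions ⇔ fewer than 2 successes in the first 12. With X ~ Binomial(12, 0.25), P(Y > 12) = P(X ≤ 1).
  k=0: C(12,0)·0.25^0·0.75^12 = 0.03168
  k=1: C(12,1)·0.25^1·0.75^11 = 0.12671
P(X ≤ 1) = 0.15838

0.158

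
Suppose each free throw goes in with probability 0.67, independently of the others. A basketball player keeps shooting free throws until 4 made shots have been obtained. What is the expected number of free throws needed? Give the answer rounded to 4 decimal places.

5.9701

Y = total free throws until the fourth success; negative binomial with r=4, p=0.67.
E[Y] = r / p = 4 / 0.67 = 5.970149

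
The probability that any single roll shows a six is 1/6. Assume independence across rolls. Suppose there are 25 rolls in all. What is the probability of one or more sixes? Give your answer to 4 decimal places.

0.9895

P(at least one) = 1 − P(none) = 1 − (1 − 0.166667)^25
= 1 − 0.010483 = 0.989517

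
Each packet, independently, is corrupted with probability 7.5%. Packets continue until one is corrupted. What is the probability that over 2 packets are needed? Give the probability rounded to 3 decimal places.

Y = number of packets to the first success; geometric, p = 0.075.
P(Y > 2) = P(first 2 all fail) = (1−p)^2 = 0.85562

0.856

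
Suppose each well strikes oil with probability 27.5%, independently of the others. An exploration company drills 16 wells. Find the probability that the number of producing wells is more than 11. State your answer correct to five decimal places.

X ~ Binomial(16, 0.275); P(X ≥ 12) = Σ C(16,k) p^k (1−p)^(16−k) over k:
  k=12: C(16,12)·0.275^12·0.725^4 = 0.0000941
  k=13: C(16,13)·0.275^13·0.725^3 = 0.0000110
  k=14: C(16,14)·0.275^14·0.725^2 = 0.0000009
  k=15: C(16,15)·0.275^15·0.725^1 = 0.0000000
  k=16: C(16,16)·0.275^16·0.725^0 = 0.0000000
Total = 0.0001060

0.00011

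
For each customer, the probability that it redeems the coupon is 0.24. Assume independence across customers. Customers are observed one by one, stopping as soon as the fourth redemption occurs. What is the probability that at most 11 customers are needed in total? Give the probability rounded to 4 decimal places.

0.2596

Finishing within 11 customers ⇔ at least 4 successes in the first 11. With X ~ Binomial(11, 0.24), P(Y ≤ 11) = 1 − P(X ≤ 3).
  k=0: C(11,0)·0.24^0·0.76^11 = 0.048860
  k=1: C(11,1)·0.24^1·0.76^10 = 0.169723
  k=2: C(11,2)·0.24^2·0.76^9 = 0.267983
  k=3: C(11,3)·0.24^3·0.76^8 = 0.253879
1 − 0.740444 = 0.259556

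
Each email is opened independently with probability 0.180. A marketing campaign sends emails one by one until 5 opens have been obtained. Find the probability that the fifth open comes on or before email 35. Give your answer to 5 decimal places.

Finishing within 35 emails ⇔ at least 5 successes in the first 35. With X ~ Binomial(35, 0.18), P(Y ≤ 35) = 1 − P(X ≤ 4).
  k=0: C(35,0)·0.18^0·0.82^35 = 0.0009627
  k=1: C(35,1)·0.18^1·0.82^34 = 0.0073962
  k=2: C(35,2)·0.18^2·0.82^33 = 0.0276006
  k=3: C(35,3)·0.18^3·0.82^32 = 0.0666454
  k=4: C(35,4)·0.18^4·0.82^31 = 0.1170359
1 − 0.2196409 = 0.7803591

0.78036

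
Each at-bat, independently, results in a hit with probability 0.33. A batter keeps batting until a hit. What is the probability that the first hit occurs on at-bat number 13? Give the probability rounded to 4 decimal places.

0.0027

Geometric (trials to first success), p = 0.33.
P(Y = 13) = (1−p)^12 · p = 0.0081827 · 0.33 = 0.002700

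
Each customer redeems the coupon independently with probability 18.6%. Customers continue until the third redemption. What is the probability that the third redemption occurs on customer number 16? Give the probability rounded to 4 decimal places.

Y = trial on which the third success occurs; negative binomial, r=3, p=0.186.
P(Y=16) = C(15,2) · p^3 · (1−p)^13
= 105 · 0.0064349 · 0.068884 = 0.046542

0.0465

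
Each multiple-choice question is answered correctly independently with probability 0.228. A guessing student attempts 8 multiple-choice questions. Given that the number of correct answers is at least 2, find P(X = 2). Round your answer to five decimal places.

0.53518

X ~ Binomial(8, 0.228). Want P(X=2 | X≥2) = P(X=2) / P(X≥2).
P(X=2) = C(8,2)·0.228^2·0.772^6 = 0.3081283
P(X≥2) = 1 − 0.1261649 − 0.2980890 = 0.5757462
Ratio = 0.3081283 / 0.5757462 = 0.5351807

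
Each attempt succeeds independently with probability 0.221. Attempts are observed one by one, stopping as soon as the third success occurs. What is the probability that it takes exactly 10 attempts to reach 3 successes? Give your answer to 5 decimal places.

Y = trial on which the third success occurs; negative binomial, r=3, p=0.221.
P(Y=10) = C(9,2) · p^3 · (1−p)^7
= 36 · 0.010794 · 0.17409 = 0.0676459

0.06765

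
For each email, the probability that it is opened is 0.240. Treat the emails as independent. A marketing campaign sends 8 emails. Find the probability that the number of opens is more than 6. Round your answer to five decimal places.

X ~ Binomial(8, 0.24); P(X ≥ 7) = Σ C(8,k) p^k (1−p)^(8−k) over k:
  k=7: C(8,7)·0.24^7·0.76^1 = 0.0002789
  k=8: C(8,8)·0.24^8·0.76^0 = 0.0000110
Total = 0.0002899

0.00029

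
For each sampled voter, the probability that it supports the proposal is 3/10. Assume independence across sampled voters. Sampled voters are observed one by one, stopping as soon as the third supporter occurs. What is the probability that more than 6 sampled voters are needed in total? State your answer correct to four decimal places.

Needing more than 6 sampled voters ⇔ fewer than 3 successes in the first 6. With X ~ Binomial(6, 0.30), P(Y > 6) = P(X ≤ 2).
  k=0: C(6,0)·0.30^0·0.70^6 = 0.117649
  k=1: C(6,1)·0.30^1·0.70^5 = 0.302526
  k=2: C(6,2)·0.30^2·0.70^4 = 0.324135
P(X ≤ 2) = 0.744310

0.7443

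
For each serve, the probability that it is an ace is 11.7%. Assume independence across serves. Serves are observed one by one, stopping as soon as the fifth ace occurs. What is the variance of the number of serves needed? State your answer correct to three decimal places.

Y = total serves until the fifth success; negative binomial with r=5, p=0.117.
Var(Y) = r(1−p)/p² = 5·0.883 / 0.117² = 322.52173

322.522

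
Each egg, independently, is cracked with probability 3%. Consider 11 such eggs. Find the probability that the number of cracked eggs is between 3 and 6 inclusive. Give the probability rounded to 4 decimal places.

0.0037

X ~ Binomial(11, 0.03); P(3 ≤ X ≤ 6) = Σ C(11,k) p^k (1−p)^(11−k) over k:
  k=3: C(11,3)·0.03^3·0.97^8 = 0.003492
  k=4: C(11,4)·0.03^4·0.97^7 = 0.000216
  k=5: C(11,5)·0.03^5·0.97^6 = 0.000009
  k=6: C(11,6)·0.03^6·0.97^5 = 0.000000
Total = 0.003717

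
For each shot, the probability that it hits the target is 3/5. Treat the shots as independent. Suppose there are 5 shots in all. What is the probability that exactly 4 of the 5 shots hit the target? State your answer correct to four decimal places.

0.2592

X ~ Binomial(n=5, p=0.60).
P(X=4) = C(5,4) · p^4 · (1−p)^1
= 5 · 0.1296 · 0.4 = 0.259200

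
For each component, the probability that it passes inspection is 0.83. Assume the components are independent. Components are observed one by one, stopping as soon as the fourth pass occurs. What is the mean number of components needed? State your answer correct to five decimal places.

Y = total components until the fourth success; negative binomial with r=4, p=0.83.
E[Y] = r / p = 4 / 0.83 = 4.8192771

4.81928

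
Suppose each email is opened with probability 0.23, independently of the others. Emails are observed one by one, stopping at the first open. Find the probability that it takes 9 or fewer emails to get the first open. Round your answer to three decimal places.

0.905

Y = number of emails to the first success; geometric, p = 0.23.
P(Y ≤ 9) = 1 − (1−p)^9 = 1 − 0.09515 = 0.90485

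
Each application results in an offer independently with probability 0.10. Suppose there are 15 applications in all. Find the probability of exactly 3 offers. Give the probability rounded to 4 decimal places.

X ~ Binomial(n=15, p=0.10).
P(X=3) = C(15,3) · p^3 · (1−p)^12
= 455 · 0.001 · 0.28243 = 0.128505

0.1285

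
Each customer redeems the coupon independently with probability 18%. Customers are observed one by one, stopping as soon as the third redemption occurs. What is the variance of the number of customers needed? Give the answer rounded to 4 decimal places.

Y = total customers until the third success; negative binomial with r=3, p=0.18.
Var(Y) = r(1−p)/p² = 3·0.82 / 0.18² = 75.925926

75.9259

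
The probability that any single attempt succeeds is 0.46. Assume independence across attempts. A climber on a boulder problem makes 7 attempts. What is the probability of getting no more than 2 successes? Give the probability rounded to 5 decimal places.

X ~ Binomial(7, 0.46); P(X ≤ 2) = Σ C(7,k) p^k (1−p)^(7−k) over k:
  k=0: C(7,0)·0.46^0·0.54^7 = 0.0133893
  k=1: C(7,1)·0.46^1·0.54^6 = 0.0798396
  k=2: C(7,2)·0.46^2·0.54^5 = 0.2040346
Total = 0.2972634

0.29726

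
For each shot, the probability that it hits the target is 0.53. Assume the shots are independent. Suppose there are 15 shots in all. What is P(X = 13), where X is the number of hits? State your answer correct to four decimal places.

X ~ Binomial(n=15, p=0.53).
P(X=13) = C(15,13) · p^13 · (1−p)^2
= 105 · 0.00026037 · 0.2209 = 0.006039

0.0060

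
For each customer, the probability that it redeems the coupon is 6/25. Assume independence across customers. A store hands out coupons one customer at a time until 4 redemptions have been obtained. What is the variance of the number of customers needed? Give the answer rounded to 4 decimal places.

Y = total customers until the fourth success; negative binomial with r=4, p=0.24.
Var(Y) = r(1−p)/p² = 4·0.76 / 0.24² = 52.777778

52.7778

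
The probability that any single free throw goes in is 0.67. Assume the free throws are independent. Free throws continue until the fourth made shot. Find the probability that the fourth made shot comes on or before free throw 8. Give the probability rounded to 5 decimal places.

0.91543

Finishing within 8 free throws ⇔ at least 4 successes in the first 8. With X ~ Binomial(8, 0.67), P(Y ≤ 8) = 1 − P(X ≤ 3).
  k=0: C(8,0)·0.67^0·0.33^8 = 0.0001406
  k=1: C(8,1)·0.67^1·0.33^7 = 0.0022843
  k=2: C(8,2)·0.67^2·0.33^6 = 0.0162327
  k=3: C(8,3)·0.67^3·0.33^5 = 0.0659147
1 − 0.0845724 = 0.9154276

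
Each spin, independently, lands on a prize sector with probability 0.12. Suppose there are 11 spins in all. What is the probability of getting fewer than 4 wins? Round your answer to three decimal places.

0.966

X ~ Binomial(11, 0.12); P(X ≤ 3) = Σ C(11,k) p^k (1−p)^(11−k) over k:
  k=0: C(11,0)·0.12^0·0.88^11 = 0.24508
  k=1: C(11,1)·0.12^1·0.88^10 = 0.36762
  k=2: C(11,2)·0.12^2·0.88^9 = 0.25065
  k=3: C(11,3)·0.12^3·0.88^8 = 0.10254
Total = 0.96589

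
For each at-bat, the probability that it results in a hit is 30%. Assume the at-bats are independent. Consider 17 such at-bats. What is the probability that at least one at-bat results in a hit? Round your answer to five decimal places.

P(at least one) = 1 − P(none) = 1 − (1 − 0.30)^17
= 1 − 0.0023263 = 0.9976737

0.99767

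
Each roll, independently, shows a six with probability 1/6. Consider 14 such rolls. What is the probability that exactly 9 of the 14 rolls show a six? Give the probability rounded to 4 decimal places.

X ~ Binomial(n=14, p=0.166667).
P(X=9) = C(14,9) · p^9 · (1−p)^5
= 2002 · 9.9229e-08 · 0.40188 = 0.000080

0.0001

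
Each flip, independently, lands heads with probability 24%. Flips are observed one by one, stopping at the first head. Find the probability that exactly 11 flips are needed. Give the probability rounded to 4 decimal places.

0.0154

Geometric (trials to first success), p = 0.24.
P(Y = 11) = (1−p)^10 · p = 0.064289 · 0.24 = 0.015429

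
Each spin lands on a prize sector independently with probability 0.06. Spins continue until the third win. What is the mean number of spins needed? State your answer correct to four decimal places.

Y = total spins until the third success; negative binomial with r=3, p=0.06.
E[Y] = r / p = 3 / 0.06 = 50.000000

50.0000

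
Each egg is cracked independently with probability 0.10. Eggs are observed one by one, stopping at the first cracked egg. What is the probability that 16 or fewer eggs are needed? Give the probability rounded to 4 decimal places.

0.8147

Y = number of eggs to the first success; geometric, p = 0.10.
P(Y ≤ 16) = 1 − (1−p)^16 = 1 − 0.185302 = 0.814698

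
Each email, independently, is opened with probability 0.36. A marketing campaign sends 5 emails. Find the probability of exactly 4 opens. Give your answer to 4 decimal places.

0.0537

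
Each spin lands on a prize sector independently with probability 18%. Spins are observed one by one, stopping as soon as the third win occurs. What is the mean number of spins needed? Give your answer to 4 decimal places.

Y = total spins until the third success; negative binomial with r=3, p=0.18.
E[Y] = r / p = 3 / 0.18 = 16.666667

16.6667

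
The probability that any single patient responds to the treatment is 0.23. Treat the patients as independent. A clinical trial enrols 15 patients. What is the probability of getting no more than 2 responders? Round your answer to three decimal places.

X ~ Binomial(15, 0.23); P(X ≤ 2) = Σ C(15,k) p^k (1−p)^(15−k) over k:
  k=0: C(15,0)·0.23^0·0.77^15 = 0.01983
  k=1: C(15,1)·0.23^1·0.77^14 = 0.08886
  k=2: C(15,2)·0.23^2·0.77^13 = 0.18579
Total = 0.29448

0.294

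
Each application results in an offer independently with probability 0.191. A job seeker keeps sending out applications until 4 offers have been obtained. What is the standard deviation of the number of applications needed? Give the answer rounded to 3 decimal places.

Y = total applications until the fourth success; negative binomial with r=4, p=0.191.
SD(Y) = √[r(1−p)/p²] = √(88.70371) = 9.41826

9.418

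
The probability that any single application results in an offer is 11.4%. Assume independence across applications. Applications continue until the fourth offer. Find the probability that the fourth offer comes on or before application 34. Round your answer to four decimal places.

Finishing within 34 applications ⇔ at least 4 successes in the first 34. With X ~ Binomial(34, 0.114), P(Y ≤ 34) = 1 − P(X ≤ 3).
  k=0: C(34,0)·0.114^0·0.886^34 = 0.016321
  k=1: C(34,1)·0.114^1·0.886^33 = 0.071400
  k=2: C(34,2)·0.114^2·0.886^32 = 0.151583
  k=3: C(34,3)·0.114^3·0.886^31 = 0.208042
1 − 0.447346 = 0.552654

0.5527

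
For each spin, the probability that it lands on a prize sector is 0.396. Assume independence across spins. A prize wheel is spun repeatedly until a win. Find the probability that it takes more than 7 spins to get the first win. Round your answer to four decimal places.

0.0293

Y = number of spins to the first success; geometric, p = 0.396.
P(Y > 7) = P(first 7 all fail) = (1−p)^7 = 0.029326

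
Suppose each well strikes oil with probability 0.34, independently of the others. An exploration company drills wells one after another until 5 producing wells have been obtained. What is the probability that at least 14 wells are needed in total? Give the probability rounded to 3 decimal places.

0.531

Needing more than 13 wells ⇔ fewer than 5 successes in the first 13. With X ~ Binomial(13, 0.34), P(Y > 13) = P(X ≤ 4).
  k=0: C(13,0)·0.34^0·0.66^13 = 0.00451
  k=1: C(13,1)·0.34^1·0.66^12 = 0.03020
  k=2: C(13,2)·0.34^2·0.66^11 = 0.09333
  k=3: C(13,3)·0.34^3·0.66^10 = 0.17630
  k=4: C(13,4)·0.34^4·0.66^9 = 0.22705
P(X ≤ 4) = 0.53138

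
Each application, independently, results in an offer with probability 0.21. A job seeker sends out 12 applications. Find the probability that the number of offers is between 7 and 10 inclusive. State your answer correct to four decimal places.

0.0052

X ~ Binomial(12, 0.21); P(7 ≤ X ≤ 10) = Σ C(12,k) p^k (1−p)^(12−k) over k:
  k=7: C(12,7)·0.21^7·0.79^5 = 0.004389
  k=8: C(12,8)·0.21^8·0.79^4 = 0.000729
  k=9: C(12,9)·0.21^9·0.79^3 = 0.000086
  k=10: C(12,10)·0.21^10·0.79^2 = 0.000007
Total = 0.005212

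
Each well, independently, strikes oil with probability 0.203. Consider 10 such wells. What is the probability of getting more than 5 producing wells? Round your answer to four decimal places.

0.0069

X ~ Binomial(10, 0.203); P(X ≥ 6) = Σ C(10,k) p^k (1−p)^(10−k) over k:
  k=6: C(10,6)·0.203^6·0.797^4 = 0.005930
  k=7: C(10,7)·0.203^7·0.797^3 = 0.000863
  k=8: C(10,8)·0.203^8·0.797^2 = 0.000082
  k=9: C(10,9)·0.203^9·0.797^1 = 0.000005
  k=10: C(10,10)·0.203^10·0.797^0 = 0.000000
Total = 0.006880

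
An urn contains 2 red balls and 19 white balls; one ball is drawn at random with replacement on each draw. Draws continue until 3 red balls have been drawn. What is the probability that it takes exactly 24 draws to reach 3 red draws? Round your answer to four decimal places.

0.0267

Y = trial on which the third success occurs; negative binomial, r=3, p=0.095238.
P(Y=24) = C(23,2) · p^3 · (1−p)^21
= 253 · 0.00086384 · 0.12224 = 0.026716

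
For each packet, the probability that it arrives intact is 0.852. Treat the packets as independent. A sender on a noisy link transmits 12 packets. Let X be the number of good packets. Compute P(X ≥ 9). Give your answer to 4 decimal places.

0.9114

X ~ Binomial(12, 0.852); P(X ≥ 9) = Σ C(12,k) p^k (1−p)^(12−k) over k:
  k=9: C(12,9)·0.852^9·0.148^3 = 0.168719
  k=10: C(12,10)·0.852^10·0.148^2 = 0.291382
  k=11: C(12,11)·0.852^11·0.148^1 = 0.304985
  k=12: C(12,12)·0.852^12·0.148^0 = 0.146310
Total = 0.911397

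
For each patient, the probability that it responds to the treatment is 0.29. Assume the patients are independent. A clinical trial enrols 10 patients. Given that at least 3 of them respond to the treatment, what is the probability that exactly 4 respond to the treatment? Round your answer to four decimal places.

0.3224

X ~ Binomial(10, 0.29). Want P(X=4 | X≥3) = P(X=4) / P(X≥3).
P(X=4) = C(10,4)·0.29^4·0.71^6 = 0.190266
P(X≥3) = 1 − 0.032552 − 0.132961 − 0.244385 = 0.590101
Ratio = 0.190266 / 0.590101 = 0.322429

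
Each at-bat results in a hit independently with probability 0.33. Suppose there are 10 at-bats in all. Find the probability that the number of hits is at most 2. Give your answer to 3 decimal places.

X ~ Binomial(10, 0.33); P(X ≤ 2) = Σ C(10,k) p^k (1−p)^(10−k) over k:
  k=0: C(10,0)·0.33^0·0.67^10 = 0.01823
  k=1: C(10,1)·0.33^1·0.67^9 = 0.08978
  k=2: C(10,2)·0.33^2·0.67^8 = 0.19899
Total = 0.30700

0.307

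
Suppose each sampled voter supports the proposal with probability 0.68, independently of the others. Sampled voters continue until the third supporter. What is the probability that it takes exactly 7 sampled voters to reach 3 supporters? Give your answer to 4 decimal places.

Y = trial on which the third success occurs; negative binomial, r=3, p=0.68.
P(Y=7) = C(6,2) · p^3 · (1−p)^4
= 15 · 0.31443 · 0.010486 = 0.049456

0.0495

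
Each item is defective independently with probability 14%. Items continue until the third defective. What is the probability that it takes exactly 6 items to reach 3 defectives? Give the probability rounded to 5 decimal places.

Y = trial on which the third success occurs; negative binomial, r=3, p=0.14.
P(Y=6) = C(5,2) · p^3 · (1−p)^3
= 10 · 0.002744 · 0.63606 = 0.0174534

0.01745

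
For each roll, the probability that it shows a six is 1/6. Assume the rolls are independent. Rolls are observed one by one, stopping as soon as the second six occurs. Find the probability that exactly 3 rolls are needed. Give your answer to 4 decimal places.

Y = trial on which the second success occurs; negative binomial, r=2, p=0.166667.
P(Y=3) = C(2,1) · p^2 · (1−p)^1
= 2 · 0.027778 · 0.83333 = 0.046296

0.0463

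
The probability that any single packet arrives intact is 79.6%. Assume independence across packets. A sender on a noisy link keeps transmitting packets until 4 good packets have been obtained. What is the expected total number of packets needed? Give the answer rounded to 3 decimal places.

5.025

Y = total packets until the fourth success; negative binomial with r=4, p=0.796.
E[Y] = r / p = 4 / 0.796 = 5.02513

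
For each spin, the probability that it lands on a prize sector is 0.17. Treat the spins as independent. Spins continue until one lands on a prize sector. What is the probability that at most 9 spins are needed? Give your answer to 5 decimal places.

Y = number of spins to the first success; geometric, p = 0.17.
P(Y ≤ 9) = 1 − (1−p)^9 = 1 − 0.1869403 = 0.8130597

0.81306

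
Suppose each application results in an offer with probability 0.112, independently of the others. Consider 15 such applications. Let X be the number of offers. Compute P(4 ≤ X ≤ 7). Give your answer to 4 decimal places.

X ~ Binomial(15, 0.112); P(4 ≤ X ≤ 7) = Σ C(15,k) p^k (1−p)^(15−k) over k:
  k=4: C(15,4)·0.112^4·0.888^11 = 0.058150
  k=5: C(15,5)·0.112^5·0.888^10 = 0.016135
  k=6: C(15,6)·0.112^6·0.888^9 = 0.003392
  k=7: C(15,7)·0.112^7·0.888^8 = 0.000550
Total = 0.078227

0.0782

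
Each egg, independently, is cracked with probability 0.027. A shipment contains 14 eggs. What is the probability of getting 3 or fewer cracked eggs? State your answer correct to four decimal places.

0.9996

X ~ Binomial(14, 0.027); P(X ≤ 3) = Σ C(14,k) p^k (1−p)^(14−k) over k:
  k=0: C(14,0)·0.027^0·0.973^14 = 0.681679
  k=1: C(14,1)·0.027^1·0.973^13 = 0.264825
  k=2: C(14,2)·0.027^2·0.973^12 = 0.047766
  k=3: C(14,3)·0.027^3·0.973^11 = 0.005302
Total = 0.999572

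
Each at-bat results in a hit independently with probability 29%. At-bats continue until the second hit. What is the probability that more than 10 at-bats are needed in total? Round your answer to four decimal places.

0.1655

Needing more than 10 at-bats ⇔ fewer than 2 successes in the first 10. With X ~ Binomial(10, 0.29), P(Y > 10) = P(X ≤ 1).
  k=0: C(10,0)·0.29^0·0.71^10 = 0.032552
  k=1: C(10,1)·0.29^1·0.71^9 = 0.132961
P(X ≤ 1) = 0.165513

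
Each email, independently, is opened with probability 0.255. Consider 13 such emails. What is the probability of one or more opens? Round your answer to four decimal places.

P(at least one) = 1 − P(none) = 1 − (1 − 0.255)^13
= 1 − 0.021779 = 0.978221

0.9782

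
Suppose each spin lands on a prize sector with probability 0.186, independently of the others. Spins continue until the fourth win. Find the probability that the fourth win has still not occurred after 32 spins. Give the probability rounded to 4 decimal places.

Needing more than 32 spins ⇔ fewer than 4 successes in the first 32. With X ~ Binomial(32, 0.186), P(Y > 32) = P(X ≤ 3).
  k=0: C(32,0)·0.186^0·0.814^32 = 0.001380
  k=1: C(32,1)·0.186^1·0.814^31 = 0.010093
  k=2: C(32,2)·0.186^2·0.814^30 = 0.035747
  k=3: C(32,3)·0.186^3·0.814^29 = 0.081682
P(X ≤ 3) = 0.128903

0.1289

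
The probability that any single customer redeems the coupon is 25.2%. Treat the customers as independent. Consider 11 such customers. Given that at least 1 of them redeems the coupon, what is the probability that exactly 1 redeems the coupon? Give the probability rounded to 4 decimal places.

0.1585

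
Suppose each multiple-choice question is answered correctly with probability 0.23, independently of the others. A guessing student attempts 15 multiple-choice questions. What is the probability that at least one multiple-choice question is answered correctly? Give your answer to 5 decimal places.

P(at least one) = 1 − P(none) = 1 − (1 − 0.23)^15
= 1 − 0.0198317 = 0.9801683

0.98017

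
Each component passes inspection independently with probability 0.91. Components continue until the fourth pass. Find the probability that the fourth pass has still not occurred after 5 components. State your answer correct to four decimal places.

Needing more than 5 components ⇔ fewer than 4 successes in the first 5. With X ~ Binomial(5, 0.91), P(Y > 5) = P(X ≤ 3).
  k=0: C(5,0)·0.91^0·0.09^5 = 0.000006
  k=1: C(5,1)·0.91^1·0.09^4 = 0.000299
  k=2: C(5,2)·0.91^2·0.09^3 = 0.006037
  k=3: C(5,3)·0.91^3·0.09^2 = 0.061039
P(X ≤ 3) = 0.067381

0.0674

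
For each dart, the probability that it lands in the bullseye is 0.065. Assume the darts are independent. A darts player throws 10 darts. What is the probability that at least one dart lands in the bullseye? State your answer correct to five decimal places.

0.48936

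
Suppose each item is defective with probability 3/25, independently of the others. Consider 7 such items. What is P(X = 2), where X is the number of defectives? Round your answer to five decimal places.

0.15959

X ~ Binomial(n=7, p=0.12).
P(X=2) = C(7,2) · p^2 · (1−p)^5
= 21 · 0.0144 · 0.52773 = 0.1595861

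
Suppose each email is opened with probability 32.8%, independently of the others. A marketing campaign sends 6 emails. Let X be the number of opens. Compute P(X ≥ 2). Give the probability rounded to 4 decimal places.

0.6382

X ~ Binomial(6, 0.328); P(X ≥ 2) = Σ C(6,k) p^k (1−p)^(6−k) over k:
  k=2: C(6,2)·0.328^2·0.672^4 = 0.329091
  k=3: C(6,3)·0.328^3·0.672^3 = 0.214170
  k=4: C(6,4)·0.328^4·0.672^2 = 0.078402
  k=5: C(6,5)·0.328^5·0.672^1 = 0.015307
  k=6: C(6,6)·0.328^6·0.672^0 = 0.001245
Total = 0.638215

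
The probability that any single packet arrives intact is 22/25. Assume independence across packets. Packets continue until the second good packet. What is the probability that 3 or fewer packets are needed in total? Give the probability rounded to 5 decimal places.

0.96026

Finishing within 3 packets ⇔ at least 2 successes in the first 3. With X ~ Binomial(3, 0.88), P(Y ≤ 3) = 1 − P(X ≤ 1).
  k=0: C(3,0)·0.88^0·0.12^3 = 0.0017280
  k=1: C(3,1)·0.88^1·0.12^2 = 0.0380160
1 − 0.0397440 = 0.9602560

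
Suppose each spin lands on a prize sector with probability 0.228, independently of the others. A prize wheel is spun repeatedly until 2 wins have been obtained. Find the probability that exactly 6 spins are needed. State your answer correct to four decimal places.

Y = trial on which the second success occurs; negative binomial, r=2, p=0.228.
P(Y=6) = C(5,1) · p^2 · (1−p)^4
= 5 · 0.051984 · 0.3552 = 0.092323

0.0923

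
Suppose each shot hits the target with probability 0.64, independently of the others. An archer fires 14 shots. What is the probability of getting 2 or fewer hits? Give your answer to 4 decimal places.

0.0002

X ~ Binomial(14, 0.64); P(X ≤ 2) = Σ C(14,k) p^k (1−p)^(14−k) over k:
  k=0: C(14,0)·0.64^0·0.36^14 = 0.000001
  k=1: C(14,1)·0.64^1·0.36^13 = 0.000015
  k=2: C(14,2)·0.64^2·0.36^12 = 0.000177
Total = 0.000193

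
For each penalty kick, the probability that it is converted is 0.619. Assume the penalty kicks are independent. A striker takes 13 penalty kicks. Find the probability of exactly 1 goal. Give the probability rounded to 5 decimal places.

X ~ Binomial(n=13, p=0.619).
P(X=1) = C(13,1) · p^1 · (1−p)^12
= 13 · 0.619 · 9.3562e-06 = 0.0000753

0.00008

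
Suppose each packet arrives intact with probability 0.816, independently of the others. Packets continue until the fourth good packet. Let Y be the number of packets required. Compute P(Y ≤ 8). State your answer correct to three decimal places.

0.993

Finishing within 8 packets ⇔ at least 4 successes in the first 8. With X ~ Binomial(8, 0.816), P(Y ≤ 8) = 1 − P(X ≤ 3).
  k=0: C(8,0)·0.816^0·0.184^8 = 0.00000
  k=1: C(8,1)·0.816^1·0.184^7 = 0.00005
  k=2: C(8,2)·0.816^2·0.184^6 = 0.00072
  k=3: C(8,3)·0.816^3·0.184^5 = 0.00642
1 − 0.00719 = 0.99281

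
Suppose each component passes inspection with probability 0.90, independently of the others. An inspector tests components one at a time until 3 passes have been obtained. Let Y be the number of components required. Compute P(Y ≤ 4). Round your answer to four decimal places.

0.9477

Finishing within 4 components ⇔ at least 3 successes in the first 4. With X ~ Binomial(4, 0.90), P(Y ≤ 4) = 1 − P(X ≤ 2).
  k=0: C(4,0)·0.90^0·0.10^4 = 0.000100
  k=1: C(4,1)·0.90^1·0.10^3 = 0.003600
  k=2: C(4,2)·0.90^2·0.10^2 = 0.048600
1 − 0.052300 = 0.947700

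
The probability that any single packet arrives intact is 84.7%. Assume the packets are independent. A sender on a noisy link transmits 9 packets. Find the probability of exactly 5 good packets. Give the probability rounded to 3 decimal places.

X ~ Binomial(n=9, p=0.847).
P(X=5) = C(9,5) · p^5 · (1−p)^4
= 126 · 0.43593 · 0.00054798 = 0.03010

0.030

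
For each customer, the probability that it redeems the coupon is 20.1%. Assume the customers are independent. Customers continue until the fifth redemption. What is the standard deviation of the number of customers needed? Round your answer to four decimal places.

9.9440

Y = total customers until the fifth success; negative binomial with r=5, p=0.201.
SD(Y) = √[r(1−p)/p²] = √(98.883691) = 9.944028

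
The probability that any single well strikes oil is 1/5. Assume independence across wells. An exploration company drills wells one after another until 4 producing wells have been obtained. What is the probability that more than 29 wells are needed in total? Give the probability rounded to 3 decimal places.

Needing more than 29 wells ⇔ fewer than 4 successes in the first 29. With X ~ Binomial(29, 0.20), P(Y > 29) = P(X ≤ 3).
  k=0: C(29,0)·0.20^0·0.80^29 = 0.00155
  k=1: C(29,1)·0.20^1·0.80^28 = 0.01122
  k=2: C(29,2)·0.20^2·0.80^27 = 0.03927
  k=3: C(29,3)·0.20^3·0.80^26 = 0.08835
P(X ≤ 3) = 0.14038

0.140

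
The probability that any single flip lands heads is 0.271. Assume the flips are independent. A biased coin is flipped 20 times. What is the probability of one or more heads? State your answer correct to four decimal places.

P(at least one) = 1 − P(none) = 1 − (1 − 0.271)^20
= 1 − 0.001797 = 0.998203

0.9982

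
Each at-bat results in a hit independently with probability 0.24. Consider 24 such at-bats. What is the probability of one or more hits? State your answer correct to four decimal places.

0.9986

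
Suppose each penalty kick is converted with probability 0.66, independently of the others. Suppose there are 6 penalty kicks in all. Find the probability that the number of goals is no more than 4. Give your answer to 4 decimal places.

0.6619

X ~ Binomial(6, 0.66); P(X ≤ 4) = Σ C(6,k) p^k (1−p)^(6−k) over k:
  k=0: C(6,0)·0.66^0·0.34^6 = 0.001545
  k=1: C(6,1)·0.66^1·0.34^5 = 0.017992
  k=2: C(6,2)·0.66^2·0.34^4 = 0.087316
  k=3: C(6,3)·0.66^3·0.34^3 = 0.225995
  k=4: C(6,4)·0.66^4·0.34^2 = 0.329022
Total = 0.661870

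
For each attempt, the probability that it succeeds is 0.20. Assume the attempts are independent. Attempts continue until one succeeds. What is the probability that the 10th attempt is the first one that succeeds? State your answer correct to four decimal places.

Geometric (trials to first success), p = 0.20.
P(Y = 10) = (1−p)^9 · p = 0.13422 · 0.20 = 0.026844

0.0268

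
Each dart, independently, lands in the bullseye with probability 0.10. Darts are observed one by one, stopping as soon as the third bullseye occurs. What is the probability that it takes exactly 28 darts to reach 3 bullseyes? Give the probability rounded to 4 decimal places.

Y = trial on which the third success occurs; negative binomial, r=3, p=0.10.
P(Y=28) = C(27,2) · p^3 · (1−p)^25
= 351 · 0.001 · 0.07179 = 0.025198

0.0252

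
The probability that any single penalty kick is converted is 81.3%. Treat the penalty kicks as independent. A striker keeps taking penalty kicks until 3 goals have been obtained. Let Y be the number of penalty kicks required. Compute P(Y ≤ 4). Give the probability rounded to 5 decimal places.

Finishing within 4 penalty kicks ⇔ at least 3 successes in the first 4. With X ~ Binomial(4, 0.813), P(Y ≤ 4) = 1 − P(X ≤ 2).
  k=0: C(4,0)·0.813^0·0.187^4 = 0.0012228
  k=1: C(4,1)·0.813^1·0.187^3 = 0.0212655
  k=2: C(4,2)·0.813^2·0.187^2 = 0.1386805
1 − 0.1611689 = 0.8388311

0.83883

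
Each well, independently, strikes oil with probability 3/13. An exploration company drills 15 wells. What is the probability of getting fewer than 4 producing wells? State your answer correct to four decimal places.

0.5321

X ~ Binomial(15, 0.230769); P(X ≤ 3) = Σ C(15,k) p^k (1−p)^(15−k) over k:
  k=0: C(15,0)·0.230769^0·0.769231^15 = 0.019537
  k=1: C(15,1)·0.230769^1·0.769231^14 = 0.087915
  k=2: C(15,2)·0.230769^2·0.769231^13 = 0.184621
  k=3: C(15,3)·0.230769^3·0.769231^12 = 0.240008
Total = 0.532080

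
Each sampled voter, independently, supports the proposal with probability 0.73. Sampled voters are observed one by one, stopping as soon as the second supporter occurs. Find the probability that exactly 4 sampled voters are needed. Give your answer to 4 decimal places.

Y = trial on which the second success occurs; negative binomial, r=2, p=0.73.
P(Y=4) = C(3,1) · p^2 · (1−p)^2
= 3 · 0.5329 · 0.0729 = 0.116545

0.1165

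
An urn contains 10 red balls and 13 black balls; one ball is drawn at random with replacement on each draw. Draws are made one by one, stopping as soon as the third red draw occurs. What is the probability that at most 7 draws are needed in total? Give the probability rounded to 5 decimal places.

0.65333

Finishing within 7 draws ⇔ at least 3 successes in the first 7. With X ~ Binomial(7, 0.434783), P(Y ≤ 7) = 1 − P(X ≤ 2).
  k=0: C(7,0)·0.434783^0·0.565217^7 = 0.0184293
  k=1: C(7,1)·0.434783^1·0.565217^6 = 0.0992346
  k=2: C(7,2)·0.434783^2·0.565217^5 = 0.2290030
1 − 0.3466669 = 0.6533331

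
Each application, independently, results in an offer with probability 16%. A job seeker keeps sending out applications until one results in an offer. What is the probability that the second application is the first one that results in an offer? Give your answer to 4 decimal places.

0.1344

Geometric (trials to first success), p = 0.16.
P(Y = 2) = (1−p)^1 · p = 0.84 · 0.16 = 0.134400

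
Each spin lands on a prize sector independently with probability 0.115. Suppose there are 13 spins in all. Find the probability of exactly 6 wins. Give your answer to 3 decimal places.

X ~ Binomial(n=13, p=0.115).
P(X=6) = C(13,6) · p^6 · (1−p)^7
= 1716 · 2.3131e-06 · 0.42521 = 0.00169

0.002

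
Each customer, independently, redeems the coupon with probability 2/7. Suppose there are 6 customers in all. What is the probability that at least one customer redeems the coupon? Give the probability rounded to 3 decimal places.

P(at least one) = 1 − P(none) = 1 − (1 − 0.285714)^6
= 1 − 0.13281 = 0.86719

0.867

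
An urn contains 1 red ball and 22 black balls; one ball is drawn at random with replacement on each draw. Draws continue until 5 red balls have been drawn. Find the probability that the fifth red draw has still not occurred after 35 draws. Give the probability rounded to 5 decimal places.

Needing more than 35 draws ⇔ fewer than 5 successes in the first 35. With X ~ Binomial(35, 0.043478), P(Y > 35) = P(X ≤ 4).
  k=0: C(35,0)·0.043478^0·0.956522^35 = 0.2110180
  k=1: C(35,1)·0.043478^1·0.956522^34 = 0.3357105
  k=2: C(35,2)·0.043478^2·0.956522^33 = 0.2594127
  k=3: C(35,3)·0.043478^3·0.956522^32 = 0.1297063
  k=4: C(35,4)·0.043478^4·0.956522^31 = 0.0471659
P(X ≤ 4) = 0.9830135

0.98301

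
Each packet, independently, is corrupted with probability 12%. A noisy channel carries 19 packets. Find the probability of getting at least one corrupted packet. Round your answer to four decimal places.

P(at least one) = 1 − P(none) = 1 − (1 − 0.12)^19
= 1 − 0.088140 = 0.911860

0.9119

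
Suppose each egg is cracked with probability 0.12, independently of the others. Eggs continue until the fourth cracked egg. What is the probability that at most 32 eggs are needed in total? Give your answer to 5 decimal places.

Finishing within 32 eggs ⇔ at least 4 successes in the first 32. With X ~ Binomial(32, 0.12), P(Y ≤ 32) = 1 − P(X ≤ 3).
  k=0: C(32,0)·0.12^0·0.88^32 = 0.0167281
  k=1: C(32,1)·0.12^1·0.88^31 = 0.0729952
  k=2: C(32,2)·0.12^2·0.88^30 = 0.1542852
  k=3: C(32,3)·0.12^3·0.88^29 = 0.2103889
1 − 0.4543974 = 0.5456026

0.54560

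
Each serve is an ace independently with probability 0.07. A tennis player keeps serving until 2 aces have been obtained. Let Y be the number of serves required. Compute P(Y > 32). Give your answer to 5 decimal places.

0.33422

Needing more than 32 serves ⇔ fewer than 2 successes in the first 32. With X ~ Binomial(32, 0.07), P(Y > 32) = P(X ≤ 1).
  k=0: C(32,0)·0.07^0·0.93^32 = 0.0980515
  k=1: C(32,1)·0.07^1·0.93^31 = 0.2361671
P(X ≤ 1) = 0.3342186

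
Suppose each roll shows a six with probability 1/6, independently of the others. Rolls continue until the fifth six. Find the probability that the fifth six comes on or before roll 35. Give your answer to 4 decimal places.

0.7157

Finishing within 35 rolls ⇔ at least 5 successes in the first 35. With X ~ Binomial(35, 0.166667), P(Y ≤ 35) = 1 − P(X ≤ 4).
  k=0: C(35,0)·0.166667^0·0.833333^35 = 0.001693
  k=1: C(35,1)·0.166667^1·0.833333^34 = 0.011851
  k=2: C(35,2)·0.166667^2·0.833333^33 = 0.040293
  k=3: C(35,3)·0.166667^3·0.833333^32 = 0.088645
  k=4: C(35,4)·0.166667^4·0.833333^31 = 0.141833
1 − 0.284315 = 0.715685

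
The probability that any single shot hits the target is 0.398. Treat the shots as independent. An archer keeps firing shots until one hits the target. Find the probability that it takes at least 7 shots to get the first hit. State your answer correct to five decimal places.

Y = number of shots to the first success; geometric, p = 0.398.
P(Y > 6) = P(first 6 all fail) = (1−p)^6 = 0.0475969

0.04760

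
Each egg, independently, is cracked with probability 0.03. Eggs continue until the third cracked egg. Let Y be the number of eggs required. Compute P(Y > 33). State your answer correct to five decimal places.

Needing more than 33 eggs ⇔ fewer than 3 successes in the first 33. With X ~ Binomial(33, 0.03), P(Y > 33) = P(X ≤ 2).
  k=0: C(33,0)·0.03^0·0.97^33 = 0.3659883
  k=1: C(33,1)·0.03^1·0.97^32 = 0.3735345
  k=2: C(33,2)·0.03^2·0.97^31 = 0.1848418
P(X ≤ 2) = 0.9243646

0.92436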